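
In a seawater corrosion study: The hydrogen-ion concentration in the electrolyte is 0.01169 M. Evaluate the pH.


pH = −log10[H+]
pH = −log10(0.01169) = 1.93

1.93


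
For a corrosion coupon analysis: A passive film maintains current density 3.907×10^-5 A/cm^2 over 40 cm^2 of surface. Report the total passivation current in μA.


I = i_pass * A, then convert A → μA (×10^6)
I = 3.907×10^-5 * 40 * 10^6 = 1562.8 μA

1562.8 μA


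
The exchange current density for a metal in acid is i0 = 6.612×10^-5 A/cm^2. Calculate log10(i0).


i0 = 6.612×10^-5 A/cm^2
log10(i0) = -4.18

-4.18


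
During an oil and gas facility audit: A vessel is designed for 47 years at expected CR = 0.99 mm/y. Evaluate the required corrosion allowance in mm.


Corrosion allowance = CR × design life
CA = 0.99 * 47 = 46.53 mm

46.53 mm


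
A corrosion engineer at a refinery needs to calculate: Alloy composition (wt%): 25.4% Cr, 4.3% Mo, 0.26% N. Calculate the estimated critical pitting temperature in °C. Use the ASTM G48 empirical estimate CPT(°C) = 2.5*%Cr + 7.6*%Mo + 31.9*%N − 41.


Apply the ASTM G48 empirical CPT estimate: CPT(°C) = 2.5*%Cr + 7.6*%Mo + 31.9*%N − 41
2.5*25.4 = 63.5; 7.6*4.3 = 32.68; 31.9*0.26 = 8.294
CPT = 63.5 + 32.68 + 8.294 − 41 = 63.474 °C
Rounded to 0.1 °C: CPT ≈ 63.5 °C

63.5 °C


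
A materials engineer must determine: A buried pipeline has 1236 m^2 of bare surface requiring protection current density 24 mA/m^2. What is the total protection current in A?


I = area * current density, then convert mA → A (÷1000)
I = 1236 * 24 / 1000 = 29.66 A

29.66 A


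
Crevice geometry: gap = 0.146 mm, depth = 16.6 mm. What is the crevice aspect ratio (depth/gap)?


Aspect ratio = depth / gap
Ratio = 16.6 / 0.146 = 113.7

113.7


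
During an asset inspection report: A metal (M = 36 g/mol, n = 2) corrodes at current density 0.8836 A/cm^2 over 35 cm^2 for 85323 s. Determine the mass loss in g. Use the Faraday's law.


Apply Faraday's law: m = i*A*t*M / (n*F)
Total charge passed Q = i*A*t = 0.8836*35*85323 = 2638699.098 C
m = Q*M/(n*F) = 2638699.098*36/(2*96485) = 492.269 g

492.269 g


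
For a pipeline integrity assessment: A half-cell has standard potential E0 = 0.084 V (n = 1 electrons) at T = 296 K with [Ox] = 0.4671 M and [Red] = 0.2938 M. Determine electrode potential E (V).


Apply the Nernst equation: E = E0 + (RT/nF)*ln([Ox]/[Red])
Step 1: RT/nF = 8.314*296/(1*96485) = 0.02550598 V
Step 2: [Ox]/[Red] = 0.4671/0.2938 = 1.589857
Step 3: ln(1.589857) = 0.463644
Step 4: correction = 0.02550598 * 0.463644 = 0.012 V
E = 0.084 + 0.012 = 0.096 V

0.096 V


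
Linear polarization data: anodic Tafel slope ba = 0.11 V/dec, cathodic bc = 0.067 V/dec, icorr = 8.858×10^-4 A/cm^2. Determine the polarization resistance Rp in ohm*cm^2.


Apply the Stern-Geary equation: Rp = ba*bc / (2.303*icorr*(ba+bc))
ba*bc = 0.11*0.067 = 0.00737
ba+bc = 0.177; 2.303*icorr*(ba+bc) = 2.303*8.858×10^-4*0.177 = 3.6107954×10^-4
Rp = 0.00737 / 3.6107954×10^-4 = 20.41 ohm*cm^2

20.41 ohm*cm^2


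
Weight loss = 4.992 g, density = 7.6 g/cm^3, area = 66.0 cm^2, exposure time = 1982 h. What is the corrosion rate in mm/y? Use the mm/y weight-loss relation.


Apply the mm/y weight-loss relation: CR = 87600 * W / (D * A * T)
Numerator: 87600 * 4.992 = 437299.2
Denominator: 7.6 * 66.0 * 1982 = 994171.2
CR = 437299.2 / 994171.2 = 0.4399 mm/y

0.4399 mm/y


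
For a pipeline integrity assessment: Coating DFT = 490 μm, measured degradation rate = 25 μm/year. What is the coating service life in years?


Service life = thickness / degradation rate
Life = 490 / 25 = 19.6 years

19.6 years


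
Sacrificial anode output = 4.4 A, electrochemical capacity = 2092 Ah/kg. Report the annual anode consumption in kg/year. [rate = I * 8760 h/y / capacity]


Annual consumption = current * hours per year / capacity
Rate = 4.4 * 8760 / 2092 = 18.4 kg/year

18.4 kg/year


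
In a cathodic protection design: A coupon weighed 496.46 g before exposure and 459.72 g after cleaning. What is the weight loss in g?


Weight loss = initial − final
WL = 496.46 − 459.72 = 36.74 g

36.74 g


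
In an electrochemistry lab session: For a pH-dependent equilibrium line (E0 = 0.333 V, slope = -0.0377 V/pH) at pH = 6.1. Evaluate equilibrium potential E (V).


Apply the Pourbaix line equation: E = E0 + slope*pH
E = 0.333 + (-0.0377)*6.1 = 0.333 + (-0.22997) = 0.10303 V
Rounded to 3 decimal places: E = 0.103 V

0.103 V


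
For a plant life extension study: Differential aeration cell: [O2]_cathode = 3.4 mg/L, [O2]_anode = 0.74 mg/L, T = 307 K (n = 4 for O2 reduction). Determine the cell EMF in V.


Apply the Nernst concentration-cell relation: E = (RT/nF)*ln(C_cathode/C_anode)
RT/nF = 8.314*307/(4*96485) = 0.00661346 V
ln(3.4/0.74) = 1.52488
E = 0.00661346 * 1.52488 = 0.01008 V

0.01008 V


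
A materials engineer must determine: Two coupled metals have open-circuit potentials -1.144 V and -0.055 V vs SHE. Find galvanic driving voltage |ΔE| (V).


Driving voltage is the absolute potential difference.
|ΔE| = |-1.144 − (-0.055)| = 1.089 V

1.089 V


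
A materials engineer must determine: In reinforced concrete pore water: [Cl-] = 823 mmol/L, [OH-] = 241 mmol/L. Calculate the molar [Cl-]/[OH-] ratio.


Threshold parameter = [Cl-] / [OH-] (molar basis; both in mmol/L, so units cancel)
Ratio = 823 / 241 = 3.41

3.41


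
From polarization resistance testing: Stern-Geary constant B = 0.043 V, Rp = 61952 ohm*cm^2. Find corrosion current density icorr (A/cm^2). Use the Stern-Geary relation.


Apply the Stern-Geary relation: icorr = B / Rp
icorr = 0.043 / 61952 = 6.941×10^-7 A/cm^2

6.941×10^-7 A/cm^2


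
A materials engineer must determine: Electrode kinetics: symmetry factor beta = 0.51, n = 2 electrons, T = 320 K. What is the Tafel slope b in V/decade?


Apply the Tafel slope relation: b = 2.303*R*T/(beta*n*F)
Numerator: 2.303 * 8.314 * 320 = 6127.09
Denominator: 0.51 * 2 * 96485 = 98414.7
b = 6127.09 / 98414.7 = 0.0623 V/decade

0.0623 V/decade


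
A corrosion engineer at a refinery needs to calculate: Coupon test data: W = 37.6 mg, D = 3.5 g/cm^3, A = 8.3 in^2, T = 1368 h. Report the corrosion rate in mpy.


Apply the mpy weight-loss relation: CR = 534 * W / (D * A * T)
Numerator: 534 * 37.6 = 20078.4
Denominator: 3.5 * 8.3 * 1368 = 39740.4
CR = 20078.4 / 39740.4 = 0.505 mpy

0.505 mpy


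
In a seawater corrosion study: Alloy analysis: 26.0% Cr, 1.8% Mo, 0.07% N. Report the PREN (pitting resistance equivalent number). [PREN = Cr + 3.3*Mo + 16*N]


Apply the PREN formula: PREN = Cr + 3.3*Mo + 16*N
PREN = 26.0 + 3.3*1.8 + 16*0.07
PREN = 26.0 + 5.94 + 1.12 = 33.06

33.06


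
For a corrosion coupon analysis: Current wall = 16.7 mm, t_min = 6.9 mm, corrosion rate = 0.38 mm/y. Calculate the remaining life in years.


Apply the remaining-life relation: RL = (t_current − t_min) / CR
RL = (16.7 − 6.9) / 0.38 = 9.8 / 0.38 = 25.8 years

25.8 years


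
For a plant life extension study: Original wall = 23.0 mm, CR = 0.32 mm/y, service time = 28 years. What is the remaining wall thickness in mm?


Remaining wall = original − CR × time
t = 23.0 − 0.32*28 = 23.0 − 8.96 = 14.04 mm

14.04 mm


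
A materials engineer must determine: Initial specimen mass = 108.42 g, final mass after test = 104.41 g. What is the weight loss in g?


Weight loss = initial − final
WL = 108.42 − 104.41 = 4.01 g

4.01 g


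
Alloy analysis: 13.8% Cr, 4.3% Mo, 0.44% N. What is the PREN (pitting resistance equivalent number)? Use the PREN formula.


Apply the PREN formula: PREN = Cr + 3.3*Mo + 16*N
PREN = 13.8 + 3.3*4.3 + 16*0.44
PREN = 13.8 + 14.19 + 7.04 = 35.03

35.03


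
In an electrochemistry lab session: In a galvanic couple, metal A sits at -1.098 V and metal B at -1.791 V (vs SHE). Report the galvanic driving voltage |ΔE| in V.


Driving voltage is the absolute potential difference.
|ΔE| = |-1.098 − (-1.791)| = 0.693 V

0.693 V


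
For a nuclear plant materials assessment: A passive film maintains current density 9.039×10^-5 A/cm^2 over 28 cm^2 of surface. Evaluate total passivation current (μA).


I = i_pass * A, then convert A → μA (×10^6)
I = 9.039×10^-5 * 28 * 10^6 = 2530.92 μA

2530.92 μA


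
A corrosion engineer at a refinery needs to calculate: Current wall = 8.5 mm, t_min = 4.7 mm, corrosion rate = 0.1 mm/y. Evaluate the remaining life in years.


Apply the remaining-life relation: RL = (t_current − t_min) / CR
RL = (8.5 − 4.7) / 0.1 = 3.8 / 0.1 = 38.0 years

38.0 years


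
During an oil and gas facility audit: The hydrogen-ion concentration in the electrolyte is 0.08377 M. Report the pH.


pH = −log10[H+]
pH = −log10(0.08377) = 1.08

1.08


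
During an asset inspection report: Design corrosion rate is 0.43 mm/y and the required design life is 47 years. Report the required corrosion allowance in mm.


Corrosion allowance = CR × design life
CA = 0.43 * 47 = 20.21 mm

20.21 mm


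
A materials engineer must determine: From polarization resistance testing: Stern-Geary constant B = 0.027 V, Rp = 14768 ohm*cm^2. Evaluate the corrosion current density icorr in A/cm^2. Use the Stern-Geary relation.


Apply the Stern-Geary relation: icorr = B / Rp
icorr = 0.027 / 14768 = 1.828×10^-6 A/cm^2

1.828×10^-6 A/cm^2


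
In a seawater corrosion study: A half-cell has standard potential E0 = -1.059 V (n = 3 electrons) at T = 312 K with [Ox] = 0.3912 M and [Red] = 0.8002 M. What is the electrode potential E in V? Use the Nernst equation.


Apply the Nernst equation: E = E0 + (RT/nF)*ln([Ox]/[Red])
Step 1: RT/nF = 8.314*312/(3*96485) = 0.00896156 V
Step 2: [Ox]/[Red] = 0.3912/0.8002 = 0.488878
Step 3: ln(0.488878) = -0.715642
Step 4: correction = 0.00896156 * -0.715642 = -0.0064 V
E = -1.059 + -0.0064 = -1.0654 V

-1.0654 V


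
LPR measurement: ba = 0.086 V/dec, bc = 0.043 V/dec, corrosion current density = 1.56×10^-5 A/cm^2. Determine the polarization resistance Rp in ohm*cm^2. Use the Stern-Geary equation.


Apply the Stern-Geary equation: Rp = ba*bc / (2.303*icorr*(ba+bc))
ba*bc = 0.086*0.043 = 0.003698
ba+bc = 0.129; 2.303*icorr*(ba+bc) = 2.303*1.56×10^-5*0.129 = 4.6345572×10^-6
Rp = 0.003698 / 4.6345572×10^-6 = 797.92 ohm*cm^2

797.92 ohm*cm^2


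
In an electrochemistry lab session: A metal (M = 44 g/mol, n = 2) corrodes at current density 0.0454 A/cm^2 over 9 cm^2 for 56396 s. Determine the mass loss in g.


Apply Faraday's law: m = i*A*t*M / (n*F)
Total charge passed Q = i*A*t = 0.0454*9*56396 = 23043.4056 C
m = Q*M/(n*F) = 23043.4056*44/(2*96485) = 5.2542 g

5.2542 g


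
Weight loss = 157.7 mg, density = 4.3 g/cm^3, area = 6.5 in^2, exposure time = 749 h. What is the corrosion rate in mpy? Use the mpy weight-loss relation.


Apply the mpy weight-loss relation: CR = 534 * W / (D * A * T)
Numerator: 534 * 157.7 = 84211.8
Denominator: 4.3 * 6.5 * 749 = 20934.55
CR = 84211.8 / 20934.55 = 4.02262 mpy

4.02262 mpy


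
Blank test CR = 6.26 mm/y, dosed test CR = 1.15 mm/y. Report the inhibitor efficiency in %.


Apply the inhibitor-efficiency definition: IE = (CR_blank − CR_inh)/CR_blank × 100
IE = (6.26 − 1.15) / 6.26 × 100
IE = 5.11 / 6.26 × 100 = 81.6 %

81.6 %


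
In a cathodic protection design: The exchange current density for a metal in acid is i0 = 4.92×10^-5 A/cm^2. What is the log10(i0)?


i0 = 4.92×10^-5 A/cm^2
log10(i0) = -4.308

-4.308


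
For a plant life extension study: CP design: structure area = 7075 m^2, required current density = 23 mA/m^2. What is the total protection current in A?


I = area * current density, then convert mA → A (÷1000)
I = 7075 * 23 / 1000 = 162.73 A

162.73 A


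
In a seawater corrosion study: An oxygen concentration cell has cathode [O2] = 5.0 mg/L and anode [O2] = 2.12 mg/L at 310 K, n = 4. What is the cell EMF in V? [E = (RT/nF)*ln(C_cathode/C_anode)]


Apply the Nernst concentration-cell relation: E = (RT/nF)*ln(C_cathode/C_anode)
RT/nF = 8.314*310/(4*96485) = 0.00667808 V
ln(5.0/2.12) = 0.85802
E = 0.00667808 * 0.85802 = 0.00573 V

0.00573 V


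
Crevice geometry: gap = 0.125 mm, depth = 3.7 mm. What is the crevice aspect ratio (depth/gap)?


Aspect ratio = depth / gap
Ratio = 3.7 / 0.125 = 29.6

29.6


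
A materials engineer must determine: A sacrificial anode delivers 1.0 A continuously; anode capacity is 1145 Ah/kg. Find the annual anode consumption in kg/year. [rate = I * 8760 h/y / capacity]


Annual consumption = current * hours per year / capacity
Rate = 1.0 * 8760 / 1145 = 7.7 kg/year

7.7 kg/year


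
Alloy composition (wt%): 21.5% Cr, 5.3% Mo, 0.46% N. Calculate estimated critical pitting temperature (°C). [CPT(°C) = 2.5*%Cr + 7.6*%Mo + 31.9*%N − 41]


Apply the ASTM G48 empirical CPT estimate: CPT(°C) = 2.5*%Cr + 7.6*%Mo + 31.9*%N − 41
2.5*21.5 = 53.75; 7.6*5.3 = 40.28; 31.9*0.46 = 14.674
CPT = 53.75 + 40.28 + 14.674 − 41 = 67.704 °C
Rounded to 0.1 °C: CPT ≈ 67.7 °C

67.7 °C


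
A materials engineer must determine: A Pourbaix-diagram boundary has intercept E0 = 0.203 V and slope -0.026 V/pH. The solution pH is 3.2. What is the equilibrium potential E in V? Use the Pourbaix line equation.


Apply the Pourbaix line equation: E = E0 + slope*pH
E = 0.203 + (-0.026)*3.2 = 0.203 + (-0.0832) = 0.1198 V
Rounded to 3 decimal places: E = 0.120 V

0.120 V


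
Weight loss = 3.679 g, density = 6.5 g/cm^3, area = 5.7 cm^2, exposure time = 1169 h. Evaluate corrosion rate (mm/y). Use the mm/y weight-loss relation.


Apply the mm/y weight-loss relation: CR = 87600 * W / (D * A * T)
Numerator: 87600 * 3.679 = 322280.4
Denominator: 6.5 * 5.7 * 1169 = 43311.45
CR = 322280.4 / 43311.45 = 7.441 mm/y

7.441 mm/y


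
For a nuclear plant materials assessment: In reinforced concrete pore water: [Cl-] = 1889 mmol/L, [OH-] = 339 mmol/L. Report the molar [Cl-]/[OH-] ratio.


Threshold parameter = [Cl-] / [OH-] (molar basis; both in mmol/L, so units cancel)
Ratio = 1889 / 339 = 5.57

5.57


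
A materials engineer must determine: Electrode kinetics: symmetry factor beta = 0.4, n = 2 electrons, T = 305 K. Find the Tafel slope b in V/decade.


Apply the Tafel slope relation: b = 2.303*R*T/(beta*n*F)
Numerator: 2.303 * 8.314 * 305 = 5839.88
Denominator: 0.4 * 2 * 96485 = 77188.0
b = 5839.88 / 77188.0 = 0.076 V/decade

0.076 V/decade


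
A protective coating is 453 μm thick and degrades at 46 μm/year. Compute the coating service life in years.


Service life = thickness / degradation rate
Life = 453 / 46 = 9.8 years

9.8 years


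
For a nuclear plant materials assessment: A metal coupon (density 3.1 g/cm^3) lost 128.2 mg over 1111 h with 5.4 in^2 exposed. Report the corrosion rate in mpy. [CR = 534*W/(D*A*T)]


Apply the mpy weight-loss relation: CR = 534 * W / (D * A * T)
Numerator: 534 * 128.2 = 68458.8
Denominator: 3.1 * 5.4 * 1111 = 18598.14
CR = 68458.8 / 18598.14 = 3.68095 mpy

3.68095 mpy


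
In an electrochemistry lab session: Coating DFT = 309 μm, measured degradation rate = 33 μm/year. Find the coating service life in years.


Service life = thickness / degradation rate
Life = 309 / 33 = 9.4 years

9.4 years


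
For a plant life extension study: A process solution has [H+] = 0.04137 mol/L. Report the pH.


pH = −log10[H+]
pH = −log10(0.04137) = 1.38

1.38


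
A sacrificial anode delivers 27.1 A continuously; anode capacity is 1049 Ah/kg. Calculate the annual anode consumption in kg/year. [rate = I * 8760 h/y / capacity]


Annual consumption = current * hours per year / capacity
Rate = 27.1 * 8760 / 1049 = 226.3 kg/year

226.3 kg/year


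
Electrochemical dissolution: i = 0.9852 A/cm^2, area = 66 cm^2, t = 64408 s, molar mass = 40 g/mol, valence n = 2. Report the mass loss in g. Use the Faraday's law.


Apply Faraday's law: m = i*A*t*M / (n*F)
Total charge passed Q = i*A*t = 0.9852*66*64408 = 4188014.2656 C
m = Q*M/(n*F) = 4188014.2656*40/(2*96485) = 868.1172 g

868.1172 g


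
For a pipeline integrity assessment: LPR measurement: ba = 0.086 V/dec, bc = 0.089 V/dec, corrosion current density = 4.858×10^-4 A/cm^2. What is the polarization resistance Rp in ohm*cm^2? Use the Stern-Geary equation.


Apply the Stern-Geary equation: Rp = ba*bc / (2.303*icorr*(ba+bc))
ba*bc = 0.086*0.089 = 0.007654
ba+bc = 0.175; 2.303*icorr*(ba+bc) = 2.303*4.858×10^-4*0.175 = 1.9578954×10^-4
Rp = 0.007654 / 1.9578954×10^-4 = 39.1 ohm*cm^2

39.1 ohm*cm^2


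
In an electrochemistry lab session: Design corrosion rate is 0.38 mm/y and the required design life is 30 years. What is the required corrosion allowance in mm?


Corrosion allowance = CR × design life
CA = 0.38 * 30 = 11.4 mm

11.4 mm


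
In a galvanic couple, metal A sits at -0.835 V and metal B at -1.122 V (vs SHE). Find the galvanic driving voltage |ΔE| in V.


Driving voltage is the absolute potential difference.
|ΔE| = |-0.835 − (-1.122)| = 0.287 V

0.287 V


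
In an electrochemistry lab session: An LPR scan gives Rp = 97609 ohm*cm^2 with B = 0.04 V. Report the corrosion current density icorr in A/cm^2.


Apply the Stern-Geary relation: icorr = B / Rp
icorr = 0.04 / 97609 = 4.098×10^-7 A/cm^2

4.098×10^-7 A/cm^2


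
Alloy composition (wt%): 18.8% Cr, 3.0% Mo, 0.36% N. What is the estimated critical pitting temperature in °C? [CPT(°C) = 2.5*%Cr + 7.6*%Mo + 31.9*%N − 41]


Apply the ASTM G48 empirical CPT estimate: CPT(°C) = 2.5*%Cr + 7.6*%Mo + 31.9*%N − 41
2.5*18.8 = 47; 7.6*3.0 = 22.8; 31.9*0.36 = 11.484
CPT = 47 + 22.8 + 11.484 − 41 = 40.284 °C
Rounded to 0.1 °C: CPT ≈ 40.3 °C

40.3 °C


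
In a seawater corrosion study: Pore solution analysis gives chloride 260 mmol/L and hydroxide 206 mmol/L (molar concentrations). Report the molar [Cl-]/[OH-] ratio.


Threshold parameter = [Cl-] / [OH-] (molar basis; both in mmol/L, so units cancel)
Ratio = 260 / 206 = 1.26

1.26


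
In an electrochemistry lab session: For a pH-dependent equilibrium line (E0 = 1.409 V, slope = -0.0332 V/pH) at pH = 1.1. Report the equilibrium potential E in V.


Apply the Pourbaix line equation: E = E0 + slope*pH
E = 1.409 + (-0.0332)*1.1 = 1.409 + (-0.03652) = 1.37248 V
Rounded to 3 decimal places: E = 1.372 V

1.372 V


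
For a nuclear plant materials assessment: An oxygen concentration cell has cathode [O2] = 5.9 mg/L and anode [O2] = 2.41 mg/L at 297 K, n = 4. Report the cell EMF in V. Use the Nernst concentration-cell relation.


Apply the Nernst concentration-cell relation: E = (RT/nF)*ln(C_cathode/C_anode)
RT/nF = 8.314*297/(4*96485) = 0.00639804 V
ln(5.9/2.41) = 0.89533
E = 0.00639804 * 0.89533 = 0.00573 V

0.00573 V


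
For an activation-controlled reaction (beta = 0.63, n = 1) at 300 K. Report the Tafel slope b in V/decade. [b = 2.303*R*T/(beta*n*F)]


Apply the Tafel slope relation: b = 2.303*R*T/(beta*n*F)
Numerator: 2.303 * 8.314 * 300 = 5744.14
Denominator: 0.63 * 1 * 96485 = 60785.55
b = 5744.14 / 60785.55 = 0.094 V/decade

0.094 V/decade


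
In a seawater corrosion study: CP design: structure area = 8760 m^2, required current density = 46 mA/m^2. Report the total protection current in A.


I = area * current density, then convert mA → A (÷1000)
I = 8760 * 46 / 1000 = 402.96 A

402.96 A


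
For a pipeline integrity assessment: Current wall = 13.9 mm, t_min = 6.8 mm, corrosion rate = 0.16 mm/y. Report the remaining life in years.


Apply the remaining-life relation: RL = (t_current − t_min) / CR
RL = (13.9 − 6.8) / 0.16 = 7.1 / 0.16 = 44.4 years

44.4 years


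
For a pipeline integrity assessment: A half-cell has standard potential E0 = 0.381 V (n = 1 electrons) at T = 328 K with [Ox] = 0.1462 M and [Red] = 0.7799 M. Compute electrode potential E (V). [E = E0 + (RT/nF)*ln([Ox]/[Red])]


Apply the Nernst equation: E = E0 + (RT/nF)*ln([Ox]/[Red])
Step 1: RT/nF = 8.314*328/(1*96485) = 0.02826338 V
Step 2: [Ox]/[Red] = 0.1462/0.7799 = 0.18746
Step 3: ln(0.18746) = -1.67419
Step 4: correction = 0.02826338 * -1.67419 = -0.047 V
E = 0.381 + -0.047 = 0.334 V

0.334 V


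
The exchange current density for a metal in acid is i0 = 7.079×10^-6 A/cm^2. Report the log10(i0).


i0 = 7.079×10^-6 A/cm^2
log10(i0) = -5.15

-5.15


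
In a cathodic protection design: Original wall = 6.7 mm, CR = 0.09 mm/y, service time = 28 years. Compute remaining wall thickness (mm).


Remaining wall = original − CR × time
t = 6.7 − 0.09*28 = 6.7 − 2.52 = 4.18 mm

4.18 mm


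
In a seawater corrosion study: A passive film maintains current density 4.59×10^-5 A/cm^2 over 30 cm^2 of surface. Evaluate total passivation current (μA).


I = i_pass * A, then convert A → μA (×10^6)
I = 4.59×10^-5 * 30 * 10^6 = 1377.0 μA

1377.0 μA


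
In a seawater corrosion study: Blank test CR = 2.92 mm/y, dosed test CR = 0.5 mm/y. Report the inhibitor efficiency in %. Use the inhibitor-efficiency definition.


Apply the inhibitor-efficiency definition: IE = (CR_blank − CR_inh)/CR_blank × 100
IE = (2.92 − 0.5) / 2.92 × 100
IE = 2.42 / 2.92 × 100 = 82.9 %

82.9 %


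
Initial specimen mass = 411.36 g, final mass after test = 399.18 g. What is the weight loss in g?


Weight loss = initial − final
WL = 411.36 − 399.18 = 12.18 g

12.18 g


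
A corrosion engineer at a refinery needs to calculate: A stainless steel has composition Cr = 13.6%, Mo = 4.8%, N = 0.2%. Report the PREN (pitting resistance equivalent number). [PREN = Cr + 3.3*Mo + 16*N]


Apply the PREN formula: PREN = Cr + 3.3*Mo + 16*N
PREN = 13.6 + 3.3*4.8 + 16*0.2
PREN = 13.6 + 15.84 + 3.2 = 32.64

32.64


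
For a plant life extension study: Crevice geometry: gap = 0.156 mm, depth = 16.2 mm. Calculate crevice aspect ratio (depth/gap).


Aspect ratio = depth / gap
Ratio = 16.2 / 0.156 = 103.8

103.8


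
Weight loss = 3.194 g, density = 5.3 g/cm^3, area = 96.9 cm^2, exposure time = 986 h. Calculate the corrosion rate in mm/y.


Apply the mm/y weight-loss relation: CR = 87600 * W / (D * A * T)
Numerator: 87600 * 3.194 = 279794.4
Denominator: 5.3 * 96.9 * 986 = 506380.02
CR = 279794.4 / 506380.02 = 0.5525 mm/y

0.5525 mm/y


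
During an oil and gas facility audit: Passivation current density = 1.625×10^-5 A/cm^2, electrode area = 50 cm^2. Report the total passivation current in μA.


I = i_pass * A, then convert A → μA (×10^6)
I = 1.625×10^-5 * 50 * 10^6 = 812.5 μA

812.5 μA


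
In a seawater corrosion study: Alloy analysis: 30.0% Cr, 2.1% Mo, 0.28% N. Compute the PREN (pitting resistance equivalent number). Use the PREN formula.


Apply the PREN formula: PREN = Cr + 3.3*Mo + 16*N
PREN = 30.0 + 3.3*2.1 + 16*0.28
PREN = 30.0 + 6.93 + 4.48 = 41.41

41.41


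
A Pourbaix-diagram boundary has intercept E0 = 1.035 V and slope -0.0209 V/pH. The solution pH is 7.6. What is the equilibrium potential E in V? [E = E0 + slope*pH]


Apply the Pourbaix line equation: E = E0 + slope*pH
E = 1.035 + (-0.0209)*7.6 = 1.035 + (-0.15884) = 0.87616 V
Rounded to 3 decimal places: E = 0.876 V

0.876 V


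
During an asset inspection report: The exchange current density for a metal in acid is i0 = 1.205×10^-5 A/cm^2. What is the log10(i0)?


i0 = 1.205×10^-5 A/cm^2
log10(i0) = -4.919

-4.919


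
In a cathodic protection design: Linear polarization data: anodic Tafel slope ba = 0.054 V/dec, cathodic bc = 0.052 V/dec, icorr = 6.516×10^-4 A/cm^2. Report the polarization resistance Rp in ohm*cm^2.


Apply the Stern-Geary equation: Rp = ba*bc / (2.303*icorr*(ba+bc))
ba*bc = 0.054*0.052 = 0.002808
ba+bc = 0.106; 2.303*icorr*(ba+bc) = 2.303*6.516×10^-4*0.106 = 1.5906729×10^-4
Rp = 0.002808 / 1.5906729×10^-4 = 17.65 ohm*cm^2

17.65 ohm*cm^2


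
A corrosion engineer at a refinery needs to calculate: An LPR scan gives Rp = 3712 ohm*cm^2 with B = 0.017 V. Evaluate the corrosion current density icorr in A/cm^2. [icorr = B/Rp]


Apply the Stern-Geary relation: icorr = B / Rp
icorr = 0.017 / 3712 = 4.58×10^-6 A/cm^2

4.58×10^-6 A/cm^2


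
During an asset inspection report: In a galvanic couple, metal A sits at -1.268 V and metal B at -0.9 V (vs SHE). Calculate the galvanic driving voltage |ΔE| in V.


Driving voltage is the absolute potential difference.
|ΔE| = |-1.268 − (-0.9)| = 0.368 V

0.368 V


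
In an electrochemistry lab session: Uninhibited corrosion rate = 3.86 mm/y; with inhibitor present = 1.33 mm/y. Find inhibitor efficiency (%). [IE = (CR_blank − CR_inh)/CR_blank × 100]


Apply the inhibitor-efficiency definition: IE = (CR_blank − CR_inh)/CR_blank × 100
IE = (3.86 − 1.33) / 3.86 × 100
IE = 2.53 / 3.86 × 100 = 65.5 %

65.5 %


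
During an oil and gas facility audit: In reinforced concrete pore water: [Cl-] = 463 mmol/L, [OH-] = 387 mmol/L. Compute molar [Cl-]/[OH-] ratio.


Threshold parameter = [Cl-] / [OH-] (molar basis; both in mmol/L, so units cancel)
Ratio = 463 / 387 = 1.2

1.2


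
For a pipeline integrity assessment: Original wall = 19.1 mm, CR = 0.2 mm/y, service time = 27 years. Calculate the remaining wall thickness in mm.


Remaining wall = original − CR × time
t = 19.1 − 0.2*27 = 19.1 − 5.4 = 13.7 mm

13.7 mm


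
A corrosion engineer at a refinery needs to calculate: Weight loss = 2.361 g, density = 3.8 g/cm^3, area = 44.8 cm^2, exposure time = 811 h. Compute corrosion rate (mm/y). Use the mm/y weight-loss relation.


Apply the mm/y weight-loss relation: CR = 87600 * W / (D * A * T)
Numerator: 87600 * 2.361 = 206823.6
Denominator: 3.8 * 44.8 * 811 = 138064.64
CR = 206823.6 / 138064.64 = 1.49802 mm/y

1.49802 mm/y


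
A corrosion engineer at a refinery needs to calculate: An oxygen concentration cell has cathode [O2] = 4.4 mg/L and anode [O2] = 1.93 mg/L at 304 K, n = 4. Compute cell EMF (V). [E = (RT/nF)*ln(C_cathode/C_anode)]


Apply the Nernst concentration-cell relation: E = (RT/nF)*ln(C_cathode/C_anode)
RT/nF = 8.314*304/(4*96485) = 0.00654883 V
ln(4.4/1.93) = 0.82408
E = 0.00654883 * 0.82408 = 0.0054 V

0.0054 V


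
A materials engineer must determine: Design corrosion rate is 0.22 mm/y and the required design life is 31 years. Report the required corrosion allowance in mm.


Corrosion allowance = CR × design life
CA = 0.22 * 31 = 6.82 mm

6.82 mm


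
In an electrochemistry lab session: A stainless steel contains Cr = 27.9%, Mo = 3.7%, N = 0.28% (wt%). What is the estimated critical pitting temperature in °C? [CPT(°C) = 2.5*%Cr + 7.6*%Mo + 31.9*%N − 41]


Apply the ASTM G48 empirical CPT estimate: CPT(°C) = 2.5*%Cr + 7.6*%Mo + 31.9*%N − 41
2.5*27.9 = 69.75; 7.6*3.7 = 28.12; 31.9*0.28 = 8.932
CPT = 69.75 + 28.12 + 8.932 − 41 = 65.802 °C
Rounded to 0.1 °C: CPT ≈ 65.8 °C

65.8 °C


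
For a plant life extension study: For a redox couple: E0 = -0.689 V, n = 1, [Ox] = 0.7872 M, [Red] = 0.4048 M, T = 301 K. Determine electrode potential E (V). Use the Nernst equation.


Apply the Nernst equation: E = E0 + (RT/nF)*ln([Ox]/[Red])
Step 1: RT/nF = 8.314*301/(1*96485) = 0.02593682 V
Step 2: [Ox]/[Red] = 0.7872/0.4048 = 1.944664
Step 3: ln(1.944664) = 0.665089
Step 4: correction = 0.02593682 * 0.665089 = 0.0173 V
E = -0.689 + 0.0173 = -0.6717 V

-0.6717 V


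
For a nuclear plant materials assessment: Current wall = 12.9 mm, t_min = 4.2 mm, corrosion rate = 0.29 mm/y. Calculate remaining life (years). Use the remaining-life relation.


Apply the remaining-life relation: RL = (t_current − t_min) / CR
RL = (12.9 − 4.2) / 0.29 = 8.7 / 0.29 = 30.0 years

30.0 years


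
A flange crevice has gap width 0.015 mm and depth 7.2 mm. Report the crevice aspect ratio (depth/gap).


Aspect ratio = depth / gap
Ratio = 7.2 / 0.015 = 480.0

480.0


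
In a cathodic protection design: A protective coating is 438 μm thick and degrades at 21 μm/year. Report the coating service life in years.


Service life = thickness / degradation rate
Life = 438 / 21 = 20.9 years

20.9 years


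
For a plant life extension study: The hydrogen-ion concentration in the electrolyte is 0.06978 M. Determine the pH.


pH = −log10[H+]
pH = −log10(0.06978) = 1.16

1.16


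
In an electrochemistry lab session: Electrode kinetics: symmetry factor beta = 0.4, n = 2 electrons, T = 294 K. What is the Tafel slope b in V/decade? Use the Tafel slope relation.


Apply the Tafel slope relation: b = 2.303*R*T/(beta*n*F)
Numerator: 2.303 * 8.314 * 294 = 5629.26
Denominator: 0.4 * 2 * 96485 = 77188.0
b = 5629.26 / 77188.0 = 0.0729 V/decade

0.0729 V/decade


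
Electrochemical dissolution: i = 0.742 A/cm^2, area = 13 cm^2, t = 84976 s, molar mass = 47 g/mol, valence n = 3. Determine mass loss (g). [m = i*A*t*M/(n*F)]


Apply Faraday's law: m = i*A*t*M / (n*F)
Total charge passed Q = i*A*t = 0.742*13*84976 = 819678.496 C
m = Q*M/(n*F) = 819678.496*47/(3*96485) = 133.095 g

133.095 g


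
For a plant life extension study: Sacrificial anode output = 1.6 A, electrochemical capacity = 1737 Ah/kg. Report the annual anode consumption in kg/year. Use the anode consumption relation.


Annual consumption = current * hours per year / capacity
Rate = 1.6 * 8760 / 1737 = 8.1 kg/year

8.1 kg/year


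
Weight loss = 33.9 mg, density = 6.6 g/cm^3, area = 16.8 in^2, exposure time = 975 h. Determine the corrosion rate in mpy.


Apply the mpy weight-loss relation: CR = 534 * W / (D * A * T)
Numerator: 534 * 33.9 = 18102.6
Denominator: 6.6 * 16.8 * 975 = 108108.0
CR = 18102.6 / 108108.0 = 0.167 mpy

0.167 mpy


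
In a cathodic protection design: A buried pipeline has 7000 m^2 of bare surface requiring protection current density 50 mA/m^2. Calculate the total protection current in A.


I = area * current density, then convert mA → A (÷1000)
I = 7000 * 50 / 1000 = 350.0 A

350.0 A


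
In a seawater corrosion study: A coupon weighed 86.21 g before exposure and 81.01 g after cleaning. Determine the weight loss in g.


Weight loss = initial − final
WL = 86.21 − 81.01 = 5.2 g

5.2 g


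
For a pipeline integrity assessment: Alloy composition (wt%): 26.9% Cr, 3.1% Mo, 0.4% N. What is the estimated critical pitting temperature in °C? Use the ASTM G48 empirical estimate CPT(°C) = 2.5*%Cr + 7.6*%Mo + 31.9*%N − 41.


Apply the ASTM G48 empirical CPT estimate: CPT(°C) = 2.5*%Cr + 7.6*%Mo + 31.9*%N − 41
2.5*26.9 = 67.25; 7.6*3.1 = 23.56; 31.9*0.4 = 12.76
CPT = 67.25 + 23.56 + 12.76 − 41 = 62.57 °C
Rounded to 0.1 °C: CPT ≈ 62.6 °C

62.6 °C


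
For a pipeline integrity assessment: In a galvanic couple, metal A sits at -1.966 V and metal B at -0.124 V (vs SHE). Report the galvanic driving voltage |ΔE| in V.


Driving voltage is the absolute potential difference.
|ΔE| = |-1.966 − (-0.124)| = 1.842 V

1.842 V


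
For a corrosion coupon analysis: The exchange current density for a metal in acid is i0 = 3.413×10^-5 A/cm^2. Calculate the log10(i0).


i0 = 3.413×10^-5 A/cm^2
log10(i0) = -4.467

-4.467


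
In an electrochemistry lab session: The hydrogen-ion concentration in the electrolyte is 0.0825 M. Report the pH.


pH = −log10[H+]
pH = −log10(0.0825) = 1.08

1.08


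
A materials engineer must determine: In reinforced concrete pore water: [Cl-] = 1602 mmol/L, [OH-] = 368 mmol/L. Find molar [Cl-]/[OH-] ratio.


Threshold parameter = [Cl-] / [OH-] (molar basis; both in mmol/L, so units cancel)
Ratio = 1602 / 368 = 4.35

4.35


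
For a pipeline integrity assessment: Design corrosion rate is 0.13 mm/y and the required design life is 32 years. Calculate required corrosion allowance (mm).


Corrosion allowance = CR × design life
CA = 0.13 * 32 = 4.16 mm

4.16 mm


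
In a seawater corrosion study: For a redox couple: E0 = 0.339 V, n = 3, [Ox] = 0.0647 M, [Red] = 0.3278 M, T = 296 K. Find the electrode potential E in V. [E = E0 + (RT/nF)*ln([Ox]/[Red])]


Apply the Nernst equation: E = E0 + (RT/nF)*ln([Ox]/[Red])
Step 1: RT/nF = 8.314*296/(3*96485) = 0.00850199 V
Step 2: [Ox]/[Red] = 0.0647/0.3278 = 0.197376
Step 3: ln(0.197376) = -1.622645
Step 4: correction = 0.00850199 * -1.622645 = -0.0138 V
E = 0.339 + -0.0138 = 0.3252 V

0.3252 V


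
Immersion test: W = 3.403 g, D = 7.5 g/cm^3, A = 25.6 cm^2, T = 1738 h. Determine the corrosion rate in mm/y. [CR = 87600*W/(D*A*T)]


Apply the mm/y weight-loss relation: CR = 87600 * W / (D * A * T)
Numerator: 87600 * 3.403 = 298102.8
Denominator: 7.5 * 25.6 * 1738 = 333696.0
CR = 298102.8 / 333696.0 = 0.8933 mm/y

0.8933 mm/y


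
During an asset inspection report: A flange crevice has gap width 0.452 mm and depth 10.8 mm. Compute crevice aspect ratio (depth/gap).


Aspect ratio = depth / gap
Ratio = 10.8 / 0.452 = 23.9

23.9


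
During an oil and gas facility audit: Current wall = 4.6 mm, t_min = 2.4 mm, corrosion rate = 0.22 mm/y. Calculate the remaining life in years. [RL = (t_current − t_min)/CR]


Apply the remaining-life relation: RL = (t_current − t_min) / CR
RL = (4.6 − 2.4) / 0.22 = 2.2 / 0.22 = 10.0 years

10.0 years


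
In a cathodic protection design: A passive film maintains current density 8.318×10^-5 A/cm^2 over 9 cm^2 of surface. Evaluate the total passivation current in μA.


I = i_pass * A, then convert A → μA (×10^6)
I = 8.318×10^-5 * 9 * 10^6 = 748.62 μA

748.62 μA


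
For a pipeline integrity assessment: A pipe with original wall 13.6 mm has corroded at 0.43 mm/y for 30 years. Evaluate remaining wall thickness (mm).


Remaining wall = original − CR × time
t = 13.6 − 0.43*30 = 13.6 − 12.9 = 0.7 mm

0.7 mm


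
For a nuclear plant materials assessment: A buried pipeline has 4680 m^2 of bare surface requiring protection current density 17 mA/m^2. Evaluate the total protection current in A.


I = area * current density, then convert mA → A (÷1000)
I = 4680 * 17 / 1000 = 79.56 A

79.56 A


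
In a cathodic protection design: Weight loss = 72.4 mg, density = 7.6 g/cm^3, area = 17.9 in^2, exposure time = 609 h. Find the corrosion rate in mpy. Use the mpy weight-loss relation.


Apply the mpy weight-loss relation: CR = 534 * W / (D * A * T)
Numerator: 534 * 72.4 = 38661.6
Denominator: 7.6 * 17.9 * 609 = 82848.36
CR = 38661.6 / 82848.36 = 0.4667 mpy

0.4667 mpy


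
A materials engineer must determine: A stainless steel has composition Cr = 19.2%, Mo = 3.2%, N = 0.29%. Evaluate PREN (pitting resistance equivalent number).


Apply the PREN formula: PREN = Cr + 3.3*Mo + 16*N
PREN = 19.2 + 3.3*3.2 + 16*0.29
PREN = 19.2 + 10.56 + 4.64 = 34.4

34.4


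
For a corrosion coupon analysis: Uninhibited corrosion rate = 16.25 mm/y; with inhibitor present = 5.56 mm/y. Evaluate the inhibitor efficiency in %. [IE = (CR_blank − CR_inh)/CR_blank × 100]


Apply the inhibitor-efficiency definition: IE = (CR_blank − CR_inh)/CR_blank × 100
IE = (16.25 − 5.56) / 16.25 × 100
IE = 10.69 / 16.25 × 100 = 65.8 %

65.8 %


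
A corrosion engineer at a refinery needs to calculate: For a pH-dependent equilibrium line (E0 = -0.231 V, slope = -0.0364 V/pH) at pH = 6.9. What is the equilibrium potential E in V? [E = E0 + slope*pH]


Apply the Pourbaix line equation: E = E0 + slope*pH
E = -0.231 + (-0.0364)*6.9 = -0.231 + (-0.25116) = -0.48216 V
Rounded to 3 decimal places: E = -0.482 V

-0.482 V


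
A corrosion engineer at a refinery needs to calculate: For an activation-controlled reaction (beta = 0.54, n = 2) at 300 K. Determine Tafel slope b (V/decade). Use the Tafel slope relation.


Apply the Tafel slope relation: b = 2.303*R*T/(beta*n*F)
Numerator: 2.303 * 8.314 * 300 = 5744.14
Denominator: 0.54 * 2 * 96485 = 104203.8
b = 5744.14 / 104203.8 = 0.055 V/decade

0.055 V/decade


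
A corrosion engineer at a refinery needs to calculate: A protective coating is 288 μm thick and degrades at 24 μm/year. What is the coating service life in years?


Service life = thickness / degradation rate
Life = 288 / 24 = 12.0 years

12.0 years


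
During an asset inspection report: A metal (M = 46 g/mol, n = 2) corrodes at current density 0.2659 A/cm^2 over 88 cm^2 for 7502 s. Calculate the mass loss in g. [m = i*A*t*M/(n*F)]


Apply Faraday's law: m = i*A*t*M / (n*F)
Total charge passed Q = i*A*t = 0.2659*88*7502 = 175540.7984 C
m = Q*M/(n*F) = 175540.7984*46/(2*96485) = 41.8452 g

41.8452 g


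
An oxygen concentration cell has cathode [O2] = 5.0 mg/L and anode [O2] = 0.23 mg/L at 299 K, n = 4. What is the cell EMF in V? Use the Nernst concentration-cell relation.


Apply the Nernst concentration-cell relation: E = (RT/nF)*ln(C_cathode/C_anode)
RT/nF = 8.314*299/(4*96485) = 0.00644112 V
ln(5.0/0.23) = 3.07911
E = 0.00644112 * 3.07911 = 0.01983 V

0.01983 V


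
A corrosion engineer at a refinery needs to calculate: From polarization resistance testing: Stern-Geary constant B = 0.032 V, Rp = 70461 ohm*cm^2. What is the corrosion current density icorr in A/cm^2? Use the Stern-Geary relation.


Apply the Stern-Geary relation: icorr = B / Rp
icorr = 0.032 / 70461 = 4.542×10^-7 A/cm^2

4.542×10^-7 A/cm^2


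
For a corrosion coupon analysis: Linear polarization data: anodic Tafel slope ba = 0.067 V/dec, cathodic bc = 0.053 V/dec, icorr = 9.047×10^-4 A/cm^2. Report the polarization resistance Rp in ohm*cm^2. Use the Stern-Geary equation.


Apply the Stern-Geary equation: Rp = ba*bc / (2.303*icorr*(ba+bc))
ba*bc = 0.067*0.053 = 0.003551
ba+bc = 0.12; 2.303*icorr*(ba+bc) = 2.303*9.047×10^-4*0.12 = 2.5002289×10^-4
Rp = 0.003551 / 2.5002289×10^-4 = 14.2 ohm*cm^2

14.2 ohm*cm^2


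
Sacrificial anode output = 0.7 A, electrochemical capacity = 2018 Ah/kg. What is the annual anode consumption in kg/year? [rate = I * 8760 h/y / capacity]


Annual consumption = current * hours per year / capacity
Rate = 0.7 * 8760 / 2018 = 3.0 kg/year

3.0 kg/year


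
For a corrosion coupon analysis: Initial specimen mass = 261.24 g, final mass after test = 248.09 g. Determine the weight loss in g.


Weight loss = initial − final
WL = 261.24 − 248.09 = 13.15 g

13.15 g


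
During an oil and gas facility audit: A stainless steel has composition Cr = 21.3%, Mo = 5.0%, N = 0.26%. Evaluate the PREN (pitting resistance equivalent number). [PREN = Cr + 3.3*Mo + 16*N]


Apply the PREN formula: PREN = Cr + 3.3*Mo + 16*N
PREN = 21.3 + 3.3*5.0 + 16*0.26
PREN = 21.3 + 16.5 + 4.16 = 41.96

41.96


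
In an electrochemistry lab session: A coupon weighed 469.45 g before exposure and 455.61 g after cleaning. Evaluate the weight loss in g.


Weight loss = initial − final
WL = 469.45 − 455.61 = 13.84 g

13.84 g


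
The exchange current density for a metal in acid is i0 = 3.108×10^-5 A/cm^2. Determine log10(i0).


i0 = 3.108×10^-5 A/cm^2
log10(i0) = -4.508

-4.508


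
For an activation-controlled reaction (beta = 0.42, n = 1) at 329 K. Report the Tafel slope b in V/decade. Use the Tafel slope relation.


Apply the Tafel slope relation: b = 2.303*R*T/(beta*n*F)
Numerator: 2.303 * 8.314 * 329 = 6299.41
Denominator: 0.42 * 1 * 96485 = 40523.7
b = 6299.41 / 40523.7 = 0.1555 V/decade

0.1555 V/decade


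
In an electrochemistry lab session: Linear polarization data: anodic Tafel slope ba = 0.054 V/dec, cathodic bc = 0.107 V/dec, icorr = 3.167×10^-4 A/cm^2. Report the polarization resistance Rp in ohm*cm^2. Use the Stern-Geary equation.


Apply the Stern-Geary equation: Rp = ba*bc / (2.303*icorr*(ba+bc))
ba*bc = 0.054*0.107 = 0.005778
ba+bc = 0.161; 2.303*icorr*(ba+bc) = 2.303*3.167×10^-4*0.161 = 1.1742698×10^-4
Rp = 0.005778 / 1.1742698×10^-4 = 49.21 ohm*cm^2

49.21 ohm*cm^2


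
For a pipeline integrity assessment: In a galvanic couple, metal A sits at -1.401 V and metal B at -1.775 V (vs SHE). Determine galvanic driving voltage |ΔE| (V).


Driving voltage is the absolute potential difference.
|ΔE| = |-1.401 − (-1.775)| = 0.374 V

0.374 V


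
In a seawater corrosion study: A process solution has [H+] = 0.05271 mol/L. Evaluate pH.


pH = −log10[H+]
pH = −log10(0.05271) = 1.28

1.28
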